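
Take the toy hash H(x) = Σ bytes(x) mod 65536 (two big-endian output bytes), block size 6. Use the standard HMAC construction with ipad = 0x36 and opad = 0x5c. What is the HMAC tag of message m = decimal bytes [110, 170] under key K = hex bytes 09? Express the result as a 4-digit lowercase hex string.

Key hex bytes 09 is 1 byte ≤ B = 6; zero-pad to 6 bytes: K' = 09 00 00 00 00 00.
K' ⊕ ipad = 3f 36 36 36 36 36.  K' ⊕ opad = 55 5c 5c 5c 5c 5c.
Inner input = (K'⊕ipad) ∥ m = 3f 36 36 36 36 36 ∥ 6e aa.
Inner hash: sum = 63+54+54+54+54+54+110+170 = 613 → 02 65.
Outer input = (K'⊕opad) ∥ inner = 55 5c 5c 5c 5c 5c ∥ 02 65.
Outer hash (tag): sum = 85+92+92+92+92+92+2+101 = 648 → 02 88.

0288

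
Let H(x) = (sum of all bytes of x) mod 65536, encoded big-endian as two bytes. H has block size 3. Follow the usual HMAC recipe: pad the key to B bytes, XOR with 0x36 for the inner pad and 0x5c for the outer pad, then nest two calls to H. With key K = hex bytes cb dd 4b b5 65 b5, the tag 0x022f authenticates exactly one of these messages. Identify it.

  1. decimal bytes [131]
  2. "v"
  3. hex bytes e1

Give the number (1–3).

Key hex bytes cb dd 4b b5 65 b5 is 6 bytes > B = 3, so hash it first: H(key) = 03 c2, then zero-pad to 3 bytes: K' = 03 c2 00.
K' ⊕ ipad = 35 f4 36; K' ⊕ opad = 5f 9e 5c.
m1: inner = H(35 f4 36 83) = 01 e2; tag = H(5f 9e 5c 01 e2) = 023c
m2: inner = H(35 f4 36 76) = 01 d5; tag = H(5f 9e 5c 01 d5) = 022f ← matches
m3: inner = H(35 f4 36 e1) = 02 40; tag = H(5f 9e 5c 02 40) = 019b

2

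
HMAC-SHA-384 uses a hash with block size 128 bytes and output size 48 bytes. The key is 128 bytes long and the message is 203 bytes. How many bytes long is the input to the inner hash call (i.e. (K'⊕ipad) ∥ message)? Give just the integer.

Key is 128 ≤ 128 bytes, zero-padded: |K'| = 128.
Inner input = (K'⊕ipad) ∥ m → 128 + 203 = 331 bytes.

331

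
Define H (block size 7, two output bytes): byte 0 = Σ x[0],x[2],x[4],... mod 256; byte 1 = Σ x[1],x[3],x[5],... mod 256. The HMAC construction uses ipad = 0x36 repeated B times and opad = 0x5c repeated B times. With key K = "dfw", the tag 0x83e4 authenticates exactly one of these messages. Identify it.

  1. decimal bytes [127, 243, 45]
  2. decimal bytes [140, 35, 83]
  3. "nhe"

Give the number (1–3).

1

Key "dfw" = 64 66 77 is 3 bytes ≤ B = 7; zero-pad to 7 bytes: K' = 64 66 77 00 00 00 00.
K' ⊕ ipad = 52 50 41 36 36 36 36; K' ⊕ opad = 38 3a 2b 5c 5c 5c 5c.
m1: inner = H(52 50 41 36 36 36 36 7f f3 2d) = f2 68; tag = H(38 3a 2b 5c 5c 5c 5c f2 68) = 83e4 ← matches
m2: inner = H(52 50 41 36 36 36 36 8c 23 53) = 22 9b; tag = H(38 3a 2b 5c 5c 5c 5c 22 9b) = b614
m3: inner = H(52 50 41 36 36 36 36 6e 68 65) = 67 8f; tag = H(38 3a 2b 5c 5c 5c 5c 67 8f) = aa59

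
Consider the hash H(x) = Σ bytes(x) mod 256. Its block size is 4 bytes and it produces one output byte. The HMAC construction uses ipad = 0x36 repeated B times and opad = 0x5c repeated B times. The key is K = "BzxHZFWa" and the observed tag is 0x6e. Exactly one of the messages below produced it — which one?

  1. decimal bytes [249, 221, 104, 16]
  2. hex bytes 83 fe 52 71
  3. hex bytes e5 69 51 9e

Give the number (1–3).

1

Key "BzxHZFWa" = 42 7a 78 48 5a 46 57 61 is 8 bytes > B = 4, so hash it first: H(key) = d4, then zero-pad to 4 bytes: K' = d4 00 00 00.
K' ⊕ ipad = e2 36 36 36; K' ⊕ opad = 88 5c 5c 5c.
m1: inner = H(e2 36 36 36 f9 dd 68 10) = d2; tag = H(88 5c 5c 5c d2) = 6e ← matches
m2: inner = H(e2 36 36 36 83 fe 52 71) = c8; tag = H(88 5c 5c 5c c8) = 64
m3: inner = H(e2 36 36 36 e5 69 51 9e) = c1; tag = H(88 5c 5c 5c c1) = 5d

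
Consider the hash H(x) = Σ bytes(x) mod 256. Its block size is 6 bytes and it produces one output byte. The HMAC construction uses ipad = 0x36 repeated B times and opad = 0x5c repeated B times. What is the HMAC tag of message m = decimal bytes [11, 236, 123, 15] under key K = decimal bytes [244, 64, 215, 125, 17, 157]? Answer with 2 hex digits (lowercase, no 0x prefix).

35

Key decimal bytes [244, 64, 215, 125, 17, 157] = f4 40 d7 7d 11 9d is exactly B = 6 bytes: K' = f4 40 d7 7d 11 9d.
K' ⊕ ipad = c2 76 e1 4b 27 ab.  K' ⊕ opad = a8 1c 8b 21 4d c1.
Inner input = (K'⊕ipad) ∥ m = c2 76 e1 4b 27 ab ∥ 0b ec 7b 0f.
Inner hash: sum = 194+118+225+75+39+171+11+236+123+15 = 1207; mod 256 = 183 → b7.
Outer input = (K'⊕opad) ∥ inner = a8 1c 8b 21 4d c1 ∥ b7.
Outer hash (tag): sum = 168+28+139+33+77+193+183 = 821; mod 256 = 53 → 35.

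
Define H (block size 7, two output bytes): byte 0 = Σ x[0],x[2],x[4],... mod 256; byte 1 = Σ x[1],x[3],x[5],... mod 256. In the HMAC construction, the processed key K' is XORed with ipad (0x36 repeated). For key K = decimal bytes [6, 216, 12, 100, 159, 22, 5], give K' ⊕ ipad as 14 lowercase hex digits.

30ee3a52a92033

Key decimal bytes [6, 216, 12, 100, 159, 22, 5] = 06 d8 0c 64 9f 16 05 is exactly B = 7 bytes: K' = 06 d8 0c 64 9f 16 05.
XOR each byte with 0x36: 06⊕36=30, d8⊕36=ee, 0c⊕36=3a, 64⊕36=52, 9f⊕36=a9, 16⊕36=20, 05⊕36=33.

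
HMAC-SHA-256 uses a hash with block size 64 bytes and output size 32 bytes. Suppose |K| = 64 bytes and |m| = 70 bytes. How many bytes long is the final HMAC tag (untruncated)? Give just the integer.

32

The tag is one SHA-256 digest: 32 bytes.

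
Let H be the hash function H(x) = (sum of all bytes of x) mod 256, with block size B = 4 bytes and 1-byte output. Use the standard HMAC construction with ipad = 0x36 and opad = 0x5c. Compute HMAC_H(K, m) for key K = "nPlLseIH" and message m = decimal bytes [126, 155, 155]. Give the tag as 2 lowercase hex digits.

Key "nPlLseIH" = 6e 50 6c 4c 73 65 49 48 is 8 bytes > B = 4, so hash it first: H(key) = df, then zero-pad to 4 bytes: K' = df 00 00 00.
K' ⊕ ipad = e9 36 36 36.  K' ⊕ opad = 83 5c 5c 5c.
Inner input = (K'⊕ipad) ∥ m = e9 36 36 36 ∥ 7e 9b 9b.
Inner hash: sum = 233+54+54+54+126+155+155 = 831; mod 256 = 63 → 3f.
Outer input = (K'⊕opad) ∥ inner = 83 5c 5c 5c ∥ 3f.
Outer hash (tag): sum = 131+92+92+92+63 = 470; mod 256 = 214 → d6.

d6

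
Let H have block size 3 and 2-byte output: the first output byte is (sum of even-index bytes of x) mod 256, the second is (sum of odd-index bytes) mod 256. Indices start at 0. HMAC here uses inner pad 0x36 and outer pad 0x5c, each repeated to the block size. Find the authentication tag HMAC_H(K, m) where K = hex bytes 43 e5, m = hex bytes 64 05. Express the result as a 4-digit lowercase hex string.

b269

Key hex bytes 43 e5 is 2 bytes ≤ B = 3; zero-pad to 3 bytes: K' = 43 e5 00.
K' ⊕ ipad = 75 d3 36.  K' ⊕ opad = 1f b9 5c.
Inner input = (K'⊕ipad) ∥ m = 75 d3 36 ∥ 64 05.
Inner hash: even-index sum = 176 mod 256 = 176; odd-index sum = 311 mod 256 = 55 → b0 37.
Outer input = (K'⊕opad) ∥ inner = 1f b9 5c ∥ b0 37.
Outer hash (tag): even-index sum = 178 mod 256 = 178; odd-index sum = 361 mod 256 = 105 → b2 69.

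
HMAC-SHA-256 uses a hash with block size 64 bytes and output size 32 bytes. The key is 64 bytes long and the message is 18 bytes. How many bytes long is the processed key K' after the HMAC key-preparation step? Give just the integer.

Key is 64 ≤ 64 bytes, zero-padded: |K'| = 64.

64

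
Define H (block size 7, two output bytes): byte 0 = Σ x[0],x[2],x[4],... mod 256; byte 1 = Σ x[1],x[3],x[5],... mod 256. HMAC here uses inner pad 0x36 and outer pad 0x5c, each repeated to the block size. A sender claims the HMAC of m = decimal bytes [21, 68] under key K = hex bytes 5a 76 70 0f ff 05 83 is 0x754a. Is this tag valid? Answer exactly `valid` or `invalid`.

Key hex bytes 5a 76 70 0f ff 05 83 is exactly B = 7 bytes: K' = 5a 76 70 0f ff 05 83.
K' ⊕ ipad = 6c 40 46 39 c9 33 b5; K' ⊕ opad = 06 2a 2c 53 a3 59 df.
Inner hash: even-index sum = 628 mod 256 = 116; odd-index sum = 193 mod 256 = 193 → 74 c1.
Outer hash (recomputed tag): even-index sum = 629 mod 256 = 117; odd-index sum = 330 mod 256 = 74 → 75 4a.
Recomputed tag = 754a; claimed = 754a → match.

valid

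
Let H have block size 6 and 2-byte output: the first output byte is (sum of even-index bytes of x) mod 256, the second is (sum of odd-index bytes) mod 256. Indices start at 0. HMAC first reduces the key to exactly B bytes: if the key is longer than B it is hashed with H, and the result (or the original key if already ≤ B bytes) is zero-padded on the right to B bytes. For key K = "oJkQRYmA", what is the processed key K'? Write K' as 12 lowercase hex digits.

993500000000

|K| = 8 > B = 6, so first hash the key.
H(K): even-index sum = 409 mod 256 = 153; odd-index sum = 309 mod 256 = 53 → 99 35.
Zero-pad H(K) = 99 35 to 6 bytes: K' = 99 35 00 00 00 00.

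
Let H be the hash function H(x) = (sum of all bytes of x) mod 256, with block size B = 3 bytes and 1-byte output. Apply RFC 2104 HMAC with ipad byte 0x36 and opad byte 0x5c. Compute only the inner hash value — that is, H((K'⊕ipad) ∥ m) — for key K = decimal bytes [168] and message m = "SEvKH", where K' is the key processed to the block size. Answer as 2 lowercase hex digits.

Key decimal bytes [168] = a8 is 1 byte ≤ B = 3; zero-pad to 3 bytes: K' = a8 00 00.
K' ⊕ ipad = 9e 36 36.
Inner input = 9e 36 36 ∥ 53 45 76 4b 48.
Inner hash: sum = 158+54+54+83+69+118+75+72 = 683; mod 256 = 171 → ab.

ab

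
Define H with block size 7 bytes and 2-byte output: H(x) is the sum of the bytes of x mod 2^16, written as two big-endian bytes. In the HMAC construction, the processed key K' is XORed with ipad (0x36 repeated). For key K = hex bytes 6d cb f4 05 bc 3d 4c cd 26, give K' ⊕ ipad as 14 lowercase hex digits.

325f3636363636

Key hex bytes 6d cb f4 05 bc 3d 4c cd 26 is 9 bytes > B = 7, so hash it first: H(key) = 04 69, then zero-pad to 7 bytes: K' = 04 69 00 00 00 00 00.
XOR each byte with 0x36: 04⊕36=32, 69⊕36=5f, 00⊕36=36, 00⊕36=36, 00⊕36=36, 00⊕36=36, 00⊕36=36.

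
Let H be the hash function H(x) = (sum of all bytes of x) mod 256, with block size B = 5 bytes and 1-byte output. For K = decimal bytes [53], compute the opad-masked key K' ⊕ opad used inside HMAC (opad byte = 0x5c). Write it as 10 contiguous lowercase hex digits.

695c5c5c5c

Key decimal bytes [53] = 35 is 1 byte ≤ B = 5; zero-pad to 5 bytes: K' = 35 00 00 00 00.
XOR each byte with 0x5c: 35⊕5c=69, 00⊕5c=5c, 00⊕5c=5c, 00⊕5c=5c, 00⊕5c=5c.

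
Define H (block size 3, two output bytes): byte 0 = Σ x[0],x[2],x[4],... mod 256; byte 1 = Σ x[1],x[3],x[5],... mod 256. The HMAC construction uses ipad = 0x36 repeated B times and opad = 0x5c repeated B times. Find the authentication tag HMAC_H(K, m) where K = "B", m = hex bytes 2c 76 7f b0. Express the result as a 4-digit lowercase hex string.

5b2c

Key "B" = 42 is 1 byte ≤ B = 3; zero-pad to 3 bytes: K' = 42 00 00.
K' ⊕ ipad = 74 36 36.  K' ⊕ opad = 1e 5c 5c.
Inner input = (K'⊕ipad) ∥ m = 74 36 36 ∥ 2c 76 7f b0.
Inner hash: even-index sum = 464 mod 256 = 208; odd-index sum = 225 mod 256 = 225 → d0 e1.
Outer input = (K'⊕opad) ∥ inner = 1e 5c 5c ∥ d0 e1.
Outer hash (tag): even-index sum = 347 mod 256 = 91; odd-index sum = 300 mod 256 = 44 → 5b 2c.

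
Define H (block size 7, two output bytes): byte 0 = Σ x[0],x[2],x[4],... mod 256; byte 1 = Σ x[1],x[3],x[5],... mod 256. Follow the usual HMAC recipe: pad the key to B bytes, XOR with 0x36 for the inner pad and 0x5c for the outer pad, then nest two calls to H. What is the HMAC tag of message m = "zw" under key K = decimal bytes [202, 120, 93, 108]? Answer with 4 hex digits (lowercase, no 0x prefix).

a7fa

Key decimal bytes [202, 120, 93, 108] = ca 78 5d 6c is 4 bytes ≤ B = 7; zero-pad to 7 bytes: K' = ca 78 5d 6c 00 00 00.
K' ⊕ ipad = fc 4e 6b 5a 36 36 36.  K' ⊕ opad = 96 24 01 30 5c 5c 5c.
Inner input = (K'⊕ipad) ∥ m = fc 4e 6b 5a 36 36 36 ∥ 7a 77.
Inner hash: even-index sum = 586 mod 256 = 74; odd-index sum = 344 mod 256 = 88 → 4a 58.
Outer input = (K'⊕opad) ∥ inner = 96 24 01 30 5c 5c 5c ∥ 4a 58.
Outer hash (tag): even-index sum = 423 mod 256 = 167; odd-index sum = 250 mod 256 = 250 → a7 fa.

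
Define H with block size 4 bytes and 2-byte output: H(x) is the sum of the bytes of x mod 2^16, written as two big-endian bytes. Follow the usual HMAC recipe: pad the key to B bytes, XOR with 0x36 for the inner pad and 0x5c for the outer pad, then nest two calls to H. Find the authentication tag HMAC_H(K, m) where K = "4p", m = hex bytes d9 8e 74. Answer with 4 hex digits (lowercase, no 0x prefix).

01dd

Key "4p" = 34 70 is 2 bytes ≤ B = 4; zero-pad to 4 bytes: K' = 34 70 00 00.
K' ⊕ ipad = 02 46 36 36.  K' ⊕ opad = 68 2c 5c 5c.
Inner input = (K'⊕ipad) ∥ m = 02 46 36 36 ∥ d9 8e 74.
Inner hash: sum = 2+70+54+54+217+142+116 = 655 → 02 8f.
Outer input = (K'⊕opad) ∥ inner = 68 2c 5c 5c ∥ 02 8f.
Outer hash (tag): sum = 104+44+92+92+2+143 = 477 → 01 dd.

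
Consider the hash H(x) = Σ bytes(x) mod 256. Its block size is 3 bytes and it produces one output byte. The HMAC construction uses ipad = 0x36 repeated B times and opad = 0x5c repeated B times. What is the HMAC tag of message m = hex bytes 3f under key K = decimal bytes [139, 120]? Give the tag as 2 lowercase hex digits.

d7

Key decimal bytes [139, 120] = 8b 78 is 2 bytes ≤ B = 3; zero-pad to 3 bytes: K' = 8b 78 00.
K' ⊕ ipad = bd 4e 36.  K' ⊕ opad = d7 24 5c.
Inner input = (K'⊕ipad) ∥ m = bd 4e 36 ∥ 3f.
Inner hash: sum = 189+78+54+63 = 384; mod 256 = 128 → 80.
Outer input = (K'⊕opad) ∥ inner = d7 24 5c ∥ 80.
Outer hash (tag): sum = 215+36+92+128 = 471; mod 256 = 215 → d7.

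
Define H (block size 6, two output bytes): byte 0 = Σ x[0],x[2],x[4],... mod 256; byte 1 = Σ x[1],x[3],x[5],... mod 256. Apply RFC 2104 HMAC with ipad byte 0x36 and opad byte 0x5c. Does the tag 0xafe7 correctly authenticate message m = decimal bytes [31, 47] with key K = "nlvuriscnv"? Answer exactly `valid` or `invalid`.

valid

Key "nlvuriscnv" = 6e 6c 76 75 72 69 73 63 6e 76 is 10 bytes > B = 6, so hash it first: H(key) = 37 23, then zero-pad to 6 bytes: K' = 37 23 00 00 00 00.
K' ⊕ ipad = 01 15 36 36 36 36; K' ⊕ opad = 6b 7f 5c 5c 5c 5c.
Inner hash: even-index sum = 140 mod 256 = 140; odd-index sum = 176 mod 256 = 176 → 8c b0.
Outer hash (recomputed tag): even-index sum = 431 mod 256 = 175; odd-index sum = 487 mod 256 = 231 → af e7.
Recomputed tag = afe7; claimed = afe7 → match.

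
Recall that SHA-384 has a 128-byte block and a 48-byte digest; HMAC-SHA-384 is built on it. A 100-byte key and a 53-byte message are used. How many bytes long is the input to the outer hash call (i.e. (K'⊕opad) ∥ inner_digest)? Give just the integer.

176

Key is 100 ≤ 128 bytes, zero-padded: |K'| = 128.
Outer input = (K'⊕opad) ∥ H(inner) → 128 + 48 = 176 bytes.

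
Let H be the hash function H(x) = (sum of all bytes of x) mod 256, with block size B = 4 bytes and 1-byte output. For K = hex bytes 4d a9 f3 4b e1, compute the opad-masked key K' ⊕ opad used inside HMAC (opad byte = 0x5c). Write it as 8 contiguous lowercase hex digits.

Key hex bytes 4d a9 f3 4b e1 is 5 bytes > B = 4, so hash it first: H(key) = 15, then zero-pad to 4 bytes: K' = 15 00 00 00.
XOR each byte with 0x5c: 15⊕5c=49, 00⊕5c=5c, 00⊕5c=5c, 00⊕5c=5c.

495c5c5c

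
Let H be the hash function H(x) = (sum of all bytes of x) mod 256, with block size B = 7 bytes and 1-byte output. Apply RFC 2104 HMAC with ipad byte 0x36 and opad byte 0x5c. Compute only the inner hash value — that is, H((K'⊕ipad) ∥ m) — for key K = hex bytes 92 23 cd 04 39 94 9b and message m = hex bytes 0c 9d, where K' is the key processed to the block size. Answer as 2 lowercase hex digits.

Key hex bytes 92 23 cd 04 39 94 9b is exactly B = 7 bytes: K' = 92 23 cd 04 39 94 9b.
K' ⊕ ipad = a4 15 fb 32 0f a2 ad.
Inner input = a4 15 fb 32 0f a2 ad ∥ 0c 9d.
Inner hash: sum = 164+21+251+50+15+162+173+12+157 = 1005; mod 256 = 237 → ed.

ed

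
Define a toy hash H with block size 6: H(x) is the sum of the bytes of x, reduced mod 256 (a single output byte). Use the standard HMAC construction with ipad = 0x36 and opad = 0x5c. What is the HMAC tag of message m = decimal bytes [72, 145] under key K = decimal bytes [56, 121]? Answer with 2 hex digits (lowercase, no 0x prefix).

Key decimal bytes [56, 121] = 38 79 is 2 bytes ≤ B = 6; zero-pad to 6 bytes: K' = 38 79 00 00 00 00.
K' ⊕ ipad = 0e 4f 36 36 36 36.  K' ⊕ opad = 64 25 5c 5c 5c 5c.
Inner input = (K'⊕ipad) ∥ m = 0e 4f 36 36 36 36 ∥ 48 91.
Inner hash: sum = 14+79+54+54+54+54+72+145 = 526; mod 256 = 14 → 0e.
Outer input = (K'⊕opad) ∥ inner = 64 25 5c 5c 5c 5c ∥ 0e.
Outer hash (tag): sum = 100+37+92+92+92+92+14 = 519; mod 256 = 7 → 07.

07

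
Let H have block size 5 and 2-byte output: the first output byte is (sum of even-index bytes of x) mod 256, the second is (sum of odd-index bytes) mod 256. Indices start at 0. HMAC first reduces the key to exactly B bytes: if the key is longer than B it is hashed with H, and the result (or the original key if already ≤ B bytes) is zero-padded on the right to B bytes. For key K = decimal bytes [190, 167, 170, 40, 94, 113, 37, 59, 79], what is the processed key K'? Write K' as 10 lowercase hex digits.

|K| = 9 > B = 5, so first hash the key.
H(K): even-index sum = 570 mod 256 = 58; odd-index sum = 379 mod 256 = 123 → 3a 7b.
Zero-pad H(K) = 3a 7b to 5 bytes: K' = 3a 7b 00 00 00.

3a7b000000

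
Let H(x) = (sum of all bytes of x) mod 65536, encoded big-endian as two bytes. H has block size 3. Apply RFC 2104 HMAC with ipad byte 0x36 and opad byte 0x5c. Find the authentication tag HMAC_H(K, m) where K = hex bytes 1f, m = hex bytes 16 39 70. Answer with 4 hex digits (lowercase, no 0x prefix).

Key hex bytes 1f is 1 byte ≤ B = 3; zero-pad to 3 bytes: K' = 1f 00 00.
K' ⊕ ipad = 29 36 36.  K' ⊕ opad = 43 5c 5c.
Inner input = (K'⊕ipad) ∥ m = 29 36 36 ∥ 16 39 70.
Inner hash: sum = 41+54+54+22+57+112 = 340 → 01 54.
Outer input = (K'⊕opad) ∥ inner = 43 5c 5c ∥ 01 54.
Outer hash (tag): sum = 67+92+92+1+84 = 336 → 01 50.

0150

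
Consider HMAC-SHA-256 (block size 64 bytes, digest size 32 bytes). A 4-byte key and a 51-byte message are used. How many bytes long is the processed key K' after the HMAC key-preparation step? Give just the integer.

Key is 4 ≤ 64 bytes, zero-padded: |K'| = 64.

64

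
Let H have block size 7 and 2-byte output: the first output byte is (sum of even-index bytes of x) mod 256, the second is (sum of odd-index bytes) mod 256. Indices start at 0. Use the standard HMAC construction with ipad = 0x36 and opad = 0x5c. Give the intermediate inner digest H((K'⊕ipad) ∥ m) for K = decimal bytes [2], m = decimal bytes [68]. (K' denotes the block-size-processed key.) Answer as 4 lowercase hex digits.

Key decimal bytes [2] = 02 is 1 byte ≤ B = 7; zero-pad to 7 bytes: K' = 02 00 00 00 00 00 00.
K' ⊕ ipad = 34 36 36 36 36 36 36.
Inner input = 34 36 36 36 36 36 36 ∥ 44.
Inner hash: even-index sum = 214 mod 256 = 214; odd-index sum = 230 mod 256 = 230 → d6 e6.

d6e6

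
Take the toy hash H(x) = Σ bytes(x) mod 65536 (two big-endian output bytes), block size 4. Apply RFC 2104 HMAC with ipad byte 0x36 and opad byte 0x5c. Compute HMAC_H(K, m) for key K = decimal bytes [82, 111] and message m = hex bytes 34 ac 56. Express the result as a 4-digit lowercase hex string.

015a

Key decimal bytes [82, 111] = 52 6f is 2 bytes ≤ B = 4; zero-pad to 4 bytes: K' = 52 6f 00 00.
K' ⊕ ipad = 64 59 36 36.  K' ⊕ opad = 0e 33 5c 5c.
Inner input = (K'⊕ipad) ∥ m = 64 59 36 36 ∥ 34 ac 56.
Inner hash: sum = 100+89+54+54+52+172+86 = 607 → 02 5f.
Outer input = (K'⊕opad) ∥ inner = 0e 33 5c 5c ∥ 02 5f.
Outer hash (tag): sum = 14+51+92+92+2+95 = 346 → 01 5a.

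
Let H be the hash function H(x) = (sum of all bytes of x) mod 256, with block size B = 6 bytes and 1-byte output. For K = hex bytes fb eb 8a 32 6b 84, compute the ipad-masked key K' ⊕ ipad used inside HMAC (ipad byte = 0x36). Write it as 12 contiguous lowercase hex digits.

Key hex bytes fb eb 8a 32 6b 84 is exactly B = 6 bytes: K' = fb eb 8a 32 6b 84.
XOR each byte with 0x36: fb⊕36=cd, eb⊕36=dd, 8a⊕36=bc, 32⊕36=04, 6b⊕36=5d, 84⊕36=b2.

cdddbc045db2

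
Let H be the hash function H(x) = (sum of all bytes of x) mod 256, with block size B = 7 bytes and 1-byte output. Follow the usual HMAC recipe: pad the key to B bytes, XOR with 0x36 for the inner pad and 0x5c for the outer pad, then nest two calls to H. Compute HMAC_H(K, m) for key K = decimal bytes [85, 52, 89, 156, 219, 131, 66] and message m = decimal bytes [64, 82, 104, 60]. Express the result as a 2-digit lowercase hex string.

84

Key decimal bytes [85, 52, 89, 156, 219, 131, 66] = 55 34 59 9c db 83 42 is exactly B = 7 bytes: K' = 55 34 59 9c db 83 42.
K' ⊕ ipad = 63 02 6f aa ed b5 74.  K' ⊕ opad = 09 68 05 c0 87 df 1e.
Inner input = (K'⊕ipad) ∥ m = 63 02 6f aa ed b5 74 ∥ 40 52 68 3c.
Inner hash: sum = 99+2+111+170+237+181+116+64+82+104+60 = 1226; mod 256 = 202 → ca.
Outer input = (K'⊕opad) ∥ inner = 09 68 05 c0 87 df 1e ∥ ca.
Outer hash (tag): sum = 9+104+5+192+135+223+30+202 = 900; mod 256 = 132 → 84.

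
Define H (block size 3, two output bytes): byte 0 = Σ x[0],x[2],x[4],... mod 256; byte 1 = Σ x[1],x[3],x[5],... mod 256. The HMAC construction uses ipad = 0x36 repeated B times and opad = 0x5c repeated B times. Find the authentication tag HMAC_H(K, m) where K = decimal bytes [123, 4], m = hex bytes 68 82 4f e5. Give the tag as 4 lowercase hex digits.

6c42

Key decimal bytes [123, 4] = 7b 04 is 2 bytes ≤ B = 3; zero-pad to 3 bytes: K' = 7b 04 00.
K' ⊕ ipad = 4d 32 36.  K' ⊕ opad = 27 58 5c.
Inner input = (K'⊕ipad) ∥ m = 4d 32 36 ∥ 68 82 4f e5.
Inner hash: even-index sum = 490 mod 256 = 234; odd-index sum = 233 mod 256 = 233 → ea e9.
Outer input = (K'⊕opad) ∥ inner = 27 58 5c ∥ ea e9.
Outer hash (tag): even-index sum = 364 mod 256 = 108; odd-index sum = 322 mod 256 = 66 → 6c 42.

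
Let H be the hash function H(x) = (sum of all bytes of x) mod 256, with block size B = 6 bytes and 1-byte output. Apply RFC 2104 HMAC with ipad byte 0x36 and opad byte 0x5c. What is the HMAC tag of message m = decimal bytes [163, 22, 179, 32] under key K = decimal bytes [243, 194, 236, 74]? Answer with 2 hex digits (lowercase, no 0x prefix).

Key decimal bytes [243, 194, 236, 74] = f3 c2 ec 4a is 4 bytes ≤ B = 6; zero-pad to 6 bytes: K' = f3 c2 ec 4a 00 00.
K' ⊕ ipad = c5 f4 da 7c 36 36.  K' ⊕ opad = af 9e b0 16 5c 5c.
Inner input = (K'⊕ipad) ∥ m = c5 f4 da 7c 36 36 ∥ a3 16 b3 20.
Inner hash: sum = 197+244+218+124+54+54+163+22+179+32 = 1287; mod 256 = 7 → 07.
Outer input = (K'⊕opad) ∥ inner = af 9e b0 16 5c 5c ∥ 07.
Outer hash (tag): sum = 175+158+176+22+92+92+7 = 722; mod 256 = 210 → d2.

d2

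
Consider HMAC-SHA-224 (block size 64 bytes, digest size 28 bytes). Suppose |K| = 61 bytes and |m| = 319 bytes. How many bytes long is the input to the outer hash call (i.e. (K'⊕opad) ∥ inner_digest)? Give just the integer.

Key is 61 ≤ 64 bytes, zero-padded: |K'| = 64.
Outer input = (K'⊕opad) ∥ H(inner) → 64 + 28 = 92 bytes.

92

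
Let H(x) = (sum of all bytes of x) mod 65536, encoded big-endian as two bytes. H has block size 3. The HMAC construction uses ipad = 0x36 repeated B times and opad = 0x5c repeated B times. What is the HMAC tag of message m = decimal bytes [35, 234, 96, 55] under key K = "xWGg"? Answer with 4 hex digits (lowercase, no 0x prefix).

0138

Key "xWGg" = 78 57 47 67 is 4 bytes > B = 3, so hash it first: H(key) = 01 7d, then zero-pad to 3 bytes: K' = 01 7d 00.
K' ⊕ ipad = 37 4b 36.  K' ⊕ opad = 5d 21 5c.
Inner input = (K'⊕ipad) ∥ m = 37 4b 36 ∥ 23 ea 60 37.
Inner hash: sum = 55+75+54+35+234+96+55 = 604 → 02 5c.
Outer input = (K'⊕opad) ∥ inner = 5d 21 5c ∥ 02 5c.
Outer hash (tag): sum = 93+33+92+2+92 = 312 → 01 38.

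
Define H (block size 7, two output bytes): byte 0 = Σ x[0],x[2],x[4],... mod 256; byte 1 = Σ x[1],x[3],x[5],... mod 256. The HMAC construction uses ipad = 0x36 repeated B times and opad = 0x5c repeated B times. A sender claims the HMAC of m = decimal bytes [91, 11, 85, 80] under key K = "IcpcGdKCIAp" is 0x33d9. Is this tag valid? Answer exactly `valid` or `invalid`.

invalid

Key "IcpcGdKCIAp" = 49 63 70 63 47 64 4b 43 49 41 70 is 11 bytes > B = 7, so hash it first: H(key) = 04 ae, then zero-pad to 7 bytes: K' = 04 ae 00 00 00 00 00.
K' ⊕ ipad = 32 98 36 36 36 36 36; K' ⊕ opad = 58 f2 5c 5c 5c 5c 5c.
Inner hash: even-index sum = 303 mod 256 = 47; odd-index sum = 436 mod 256 = 180 → 2f b4.
Outer hash (recomputed tag): even-index sum = 544 mod 256 = 32; odd-index sum = 473 mod 256 = 217 → 20 d9.
Recomputed tag = 20d9; claimed = 33d9 → mismatch.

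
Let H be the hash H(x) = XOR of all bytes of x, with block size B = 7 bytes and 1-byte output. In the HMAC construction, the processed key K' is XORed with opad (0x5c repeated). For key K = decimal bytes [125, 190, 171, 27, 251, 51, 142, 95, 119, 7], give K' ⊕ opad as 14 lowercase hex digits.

465c5c5c5c5c5c

Key decimal bytes [125, 190, 171, 27, 251, 51, 142, 95, 119, 7] = 7d be ab 1b fb 33 8e 5f 77 07 is 10 bytes > B = 7, so hash it first: H(key) = 1a, then zero-pad to 7 bytes: K' = 1a 00 00 00 00 00 00.
XOR each byte with 0x5c: 1a⊕5c=46, 00⊕5c=5c, 00⊕5c=5c, 00⊕5c=5c, 00⊕5c=5c, 00⊕5c=5c, 00⊕5c=5c.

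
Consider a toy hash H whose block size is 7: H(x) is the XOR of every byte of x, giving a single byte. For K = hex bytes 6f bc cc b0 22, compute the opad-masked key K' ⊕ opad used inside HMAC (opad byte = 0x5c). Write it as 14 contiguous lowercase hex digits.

Key hex bytes 6f bc cc b0 22 is 5 bytes ≤ B = 7; zero-pad to 7 bytes: K' = 6f bc cc b0 22 00 00.
XOR each byte with 0x5c: 6f⊕5c=33, bc⊕5c=e0, cc⊕5c=90, b0⊕5c=ec, 22⊕5c=7e, 00⊕5c=5c, 00⊕5c=5c.

33e090ec7e5c5c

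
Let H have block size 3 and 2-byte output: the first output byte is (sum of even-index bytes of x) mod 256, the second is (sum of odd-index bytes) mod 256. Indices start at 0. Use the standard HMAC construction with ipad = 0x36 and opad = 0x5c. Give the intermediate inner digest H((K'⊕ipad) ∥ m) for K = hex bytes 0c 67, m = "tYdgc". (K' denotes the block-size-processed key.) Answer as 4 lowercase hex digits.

308c

Key hex bytes 0c 67 is 2 bytes ≤ B = 3; zero-pad to 3 bytes: K' = 0c 67 00.
K' ⊕ ipad = 3a 51 36.
Inner input = 3a 51 36 ∥ 74 59 64 67 63.
Inner hash: even-index sum = 304 mod 256 = 48; odd-index sum = 396 mod 256 = 140 → 30 8c.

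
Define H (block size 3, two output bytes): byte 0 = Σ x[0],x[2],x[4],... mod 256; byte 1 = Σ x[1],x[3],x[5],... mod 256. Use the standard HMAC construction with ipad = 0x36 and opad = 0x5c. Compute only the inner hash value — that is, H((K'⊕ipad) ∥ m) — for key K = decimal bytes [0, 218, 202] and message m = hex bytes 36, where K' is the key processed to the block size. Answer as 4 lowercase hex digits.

3222

Key decimal bytes [0, 218, 202] = 00 da ca is exactly B = 3 bytes: K' = 00 da ca.
K' ⊕ ipad = 36 ec fc.
Inner input = 36 ec fc ∥ 36.
Inner hash: even-index sum = 306 mod 256 = 50; odd-index sum = 290 mod 256 = 34 → 32 22.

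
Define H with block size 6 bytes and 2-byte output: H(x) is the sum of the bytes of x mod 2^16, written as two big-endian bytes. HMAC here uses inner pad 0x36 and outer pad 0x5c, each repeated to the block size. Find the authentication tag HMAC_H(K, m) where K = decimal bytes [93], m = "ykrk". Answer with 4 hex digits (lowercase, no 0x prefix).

Key decimal bytes [93] = 5d is 1 byte ≤ B = 6; zero-pad to 6 bytes: K' = 5d 00 00 00 00 00.
K' ⊕ ipad = 6b 36 36 36 36 36.  K' ⊕ opad = 01 5c 5c 5c 5c 5c.
Inner input = (K'⊕ipad) ∥ m = 6b 36 36 36 36 36 ∥ 79 6b 72 6b.
Inner hash: sum = 107+54+54+54+54+54+121+107+114+107 = 826 → 03 3a.
Outer input = (K'⊕opad) ∥ inner = 01 5c 5c 5c 5c 5c ∥ 03 3a.
Outer hash (tag): sum = 1+92+92+92+92+92+3+58 = 522 → 02 0a.

020a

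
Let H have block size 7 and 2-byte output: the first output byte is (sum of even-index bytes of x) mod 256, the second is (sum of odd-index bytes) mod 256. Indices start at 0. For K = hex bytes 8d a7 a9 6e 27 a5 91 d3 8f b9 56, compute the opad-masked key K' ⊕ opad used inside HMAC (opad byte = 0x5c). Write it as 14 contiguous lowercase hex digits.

Key hex bytes 8d a7 a9 6e 27 a5 91 d3 8f b9 56 is 11 bytes > B = 7, so hash it first: H(key) = d3 46, then zero-pad to 7 bytes: K' = d3 46 00 00 00 00 00.
XOR each byte with 0x5c: d3⊕5c=8f, 46⊕5c=1a, 00⊕5c=5c, 00⊕5c=5c, 00⊕5c=5c, 00⊕5c=5c, 00⊕5c=5c.

8f1a5c5c5c5c5c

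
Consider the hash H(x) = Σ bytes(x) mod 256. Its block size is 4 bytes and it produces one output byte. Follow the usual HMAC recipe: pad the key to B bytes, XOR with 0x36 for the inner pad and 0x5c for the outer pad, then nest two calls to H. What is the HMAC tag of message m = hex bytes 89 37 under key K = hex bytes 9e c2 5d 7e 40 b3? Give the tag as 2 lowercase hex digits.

00

Key hex bytes 9e c2 5d 7e 40 b3 is 6 bytes > B = 4, so hash it first: H(key) = 2e, then zero-pad to 4 bytes: K' = 2e 00 00 00.
K' ⊕ ipad = 18 36 36 36.  K' ⊕ opad = 72 5c 5c 5c.
Inner input = (K'⊕ipad) ∥ m = 18 36 36 36 ∥ 89 37.
Inner hash: sum = 24+54+54+54+137+55 = 378; mod 256 = 122 → 7a.
Outer input = (K'⊕opad) ∥ inner = 72 5c 5c 5c ∥ 7a.
Outer hash (tag): sum = 114+92+92+92+122 = 512; mod 256 = 0 → 00.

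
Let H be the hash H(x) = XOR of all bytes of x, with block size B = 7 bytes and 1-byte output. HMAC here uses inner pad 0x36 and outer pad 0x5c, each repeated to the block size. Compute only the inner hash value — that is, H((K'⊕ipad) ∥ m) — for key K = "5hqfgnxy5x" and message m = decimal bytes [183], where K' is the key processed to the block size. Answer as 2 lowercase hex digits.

8e

Key "5hqfgnxy5x" = 35 68 71 66 67 6e 78 79 35 78 is 10 bytes > B = 7, so hash it first: H(key) = 0f, then zero-pad to 7 bytes: K' = 0f 00 00 00 00 00 00.
K' ⊕ ipad = 39 36 36 36 36 36 36.
Inner input = 39 36 36 36 36 36 36 ∥ b7.
Inner hash: XOR 39⊕36⊕36⊕36⊕36⊕36⊕36⊕b7 = 8e.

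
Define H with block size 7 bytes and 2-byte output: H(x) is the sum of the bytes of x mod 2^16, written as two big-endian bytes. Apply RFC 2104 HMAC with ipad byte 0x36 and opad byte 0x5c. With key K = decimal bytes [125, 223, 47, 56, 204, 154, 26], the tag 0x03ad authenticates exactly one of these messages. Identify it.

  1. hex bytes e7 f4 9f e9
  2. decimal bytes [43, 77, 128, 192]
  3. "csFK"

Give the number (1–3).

1

Key decimal bytes [125, 223, 47, 56, 204, 154, 26] = 7d df 2f 38 cc 9a 1a is exactly B = 7 bytes: K' = 7d df 2f 38 cc 9a 1a.
K' ⊕ ipad = 4b e9 19 0e fa ac 2c; K' ⊕ opad = 21 83 73 64 90 c6 46.
m1: inner = H(4b e9 19 0e fa ac 2c e7 f4 9f e9) = 06 90; tag = H(21 83 73 64 90 c6 46 06 90) = 03ad ← matches
m2: inner = H(4b e9 19 0e fa ac 2c 2b 4d 80 c0) = 04 e5; tag = H(21 83 73 64 90 c6 46 04 e5) = 0400
m3: inner = H(4b e9 19 0e fa ac 2c 63 73 46 4b) = 04 94; tag = H(21 83 73 64 90 c6 46 04 94) = 03af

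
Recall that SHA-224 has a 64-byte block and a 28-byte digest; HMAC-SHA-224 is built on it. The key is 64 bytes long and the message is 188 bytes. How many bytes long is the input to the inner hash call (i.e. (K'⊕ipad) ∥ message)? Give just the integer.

Key is 64 ≤ 64 bytes, zero-padded: |K'| = 64.
Inner input = (K'⊕ipad) ∥ m → 64 + 188 = 252 bytes.

252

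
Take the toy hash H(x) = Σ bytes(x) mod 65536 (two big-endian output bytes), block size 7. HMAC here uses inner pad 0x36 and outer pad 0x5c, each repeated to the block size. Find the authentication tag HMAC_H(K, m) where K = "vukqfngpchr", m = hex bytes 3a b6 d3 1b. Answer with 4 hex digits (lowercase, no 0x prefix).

Key "vukqfngpchr" = 76 75 6b 71 66 6e 67 70 63 68 72 is 11 bytes > B = 7, so hash it first: H(key) = 04 af, then zero-pad to 7 bytes: K' = 04 af 00 00 00 00 00.
K' ⊕ ipad = 32 99 36 36 36 36 36.  K' ⊕ opad = 58 f3 5c 5c 5c 5c 5c.
Inner input = (K'⊕ipad) ∥ m = 32 99 36 36 36 36 36 ∥ 3a b6 d3 1b.
Inner hash: sum = 50+153+54+54+54+54+54+58+182+211+27 = 951 → 03 b7.
Outer input = (K'⊕opad) ∥ inner = 58 f3 5c 5c 5c 5c 5c ∥ 03 b7.
Outer hash (tag): sum = 88+243+92+92+92+92+92+3+183 = 977 → 03 d1.

03d1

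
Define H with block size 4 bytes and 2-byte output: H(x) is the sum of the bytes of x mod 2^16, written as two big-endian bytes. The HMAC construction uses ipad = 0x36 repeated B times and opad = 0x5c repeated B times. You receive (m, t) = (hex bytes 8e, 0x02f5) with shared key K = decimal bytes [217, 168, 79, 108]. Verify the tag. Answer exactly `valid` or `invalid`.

Key decimal bytes [217, 168, 79, 108] = d9 a8 4f 6c is exactly B = 4 bytes: K' = d9 a8 4f 6c.
K' ⊕ ipad = ef 9e 79 5a; K' ⊕ opad = 85 f4 13 30.
Inner hash: sum = 239+158+121+90+142 = 750 → 02 ee.
Outer hash (recomputed tag): sum = 133+244+19+48+2+238 = 684 → 02 ac.
Recomputed tag = 02ac; claimed = 02f5 → mismatch.

invalid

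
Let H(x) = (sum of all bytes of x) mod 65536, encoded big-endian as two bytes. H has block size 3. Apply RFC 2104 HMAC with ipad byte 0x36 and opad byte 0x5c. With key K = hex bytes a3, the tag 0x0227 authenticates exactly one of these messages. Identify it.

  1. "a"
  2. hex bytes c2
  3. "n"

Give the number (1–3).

Key hex bytes a3 is 1 byte ≤ B = 3; zero-pad to 3 bytes: K' = a3 00 00.
K' ⊕ ipad = 95 36 36; K' ⊕ opad = ff 5c 5c.
m1: inner = H(95 36 36 61) = 01 62; tag = H(ff 5c 5c 01 62) = 021a
m2: inner = H(95 36 36 c2) = 01 c3; tag = H(ff 5c 5c 01 c3) = 027b
m3: inner = H(95 36 36 6e) = 01 6f; tag = H(ff 5c 5c 01 6f) = 0227 ← matches

3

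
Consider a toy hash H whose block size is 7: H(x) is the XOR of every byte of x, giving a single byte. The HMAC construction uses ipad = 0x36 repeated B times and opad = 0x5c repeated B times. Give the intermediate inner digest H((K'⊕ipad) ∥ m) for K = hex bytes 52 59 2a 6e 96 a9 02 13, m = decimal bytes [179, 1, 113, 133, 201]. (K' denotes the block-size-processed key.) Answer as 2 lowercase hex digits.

Key hex bytes 52 59 2a 6e 96 a9 02 13 is 8 bytes > B = 7, so hash it first: H(key) = 61, then zero-pad to 7 bytes: K' = 61 00 00 00 00 00 00.
K' ⊕ ipad = 57 36 36 36 36 36 36.
Inner input = 57 36 36 36 36 36 36 ∥ b3 01 71 85 c9.
Inner hash: XOR 57⊕36⊕36⊕36⊕36⊕36⊕36⊕b3⊕01⊕71⊕85⊕c9 = d8.

d8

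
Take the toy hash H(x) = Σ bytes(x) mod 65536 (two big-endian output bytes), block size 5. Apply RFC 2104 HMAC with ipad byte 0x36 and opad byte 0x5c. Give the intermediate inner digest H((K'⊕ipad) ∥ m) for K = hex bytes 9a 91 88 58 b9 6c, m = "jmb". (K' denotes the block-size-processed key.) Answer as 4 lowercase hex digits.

0216

Key hex bytes 9a 91 88 58 b9 6c is 6 bytes > B = 5, so hash it first: H(key) = 03 30, then zero-pad to 5 bytes: K' = 03 30 00 00 00.
K' ⊕ ipad = 35 06 36 36 36.
Inner input = 35 06 36 36 36 ∥ 6a 6d 62.
Inner hash: sum = 53+6+54+54+54+106+109+98 = 534 → 02 16.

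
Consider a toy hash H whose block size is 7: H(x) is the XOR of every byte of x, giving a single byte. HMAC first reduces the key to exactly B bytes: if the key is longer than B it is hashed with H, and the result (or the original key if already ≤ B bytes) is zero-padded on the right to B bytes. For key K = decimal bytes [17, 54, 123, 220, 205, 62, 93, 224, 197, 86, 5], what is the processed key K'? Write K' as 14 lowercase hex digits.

58000000000000

|K| = 11 > B = 7, so first hash the key.
H(K): XOR 11⊕36⊕7b⊕dc⊕cd⊕3e⊕5d⊕e0⊕c5⊕56⊕05 = 58.
Zero-pad H(K) = 58 to 7 bytes: K' = 58 00 00 00 00 00 00.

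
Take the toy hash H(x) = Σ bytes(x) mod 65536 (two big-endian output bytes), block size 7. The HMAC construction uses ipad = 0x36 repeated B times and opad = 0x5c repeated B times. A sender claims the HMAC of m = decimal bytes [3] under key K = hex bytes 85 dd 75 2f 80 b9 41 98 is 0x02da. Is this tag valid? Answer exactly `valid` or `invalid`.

Key hex bytes 85 dd 75 2f 80 b9 41 98 is 8 bytes > B = 7, so hash it first: H(key) = 04 18, then zero-pad to 7 bytes: K' = 04 18 00 00 00 00 00.
K' ⊕ ipad = 32 2e 36 36 36 36 36; K' ⊕ opad = 58 44 5c 5c 5c 5c 5c.
Inner hash: sum = 50+46+54+54+54+54+54+3 = 369 → 01 71.
Outer hash (recomputed tag): sum = 88+68+92+92+92+92+92+1+113 = 730 → 02 da.
Recomputed tag = 02da; claimed = 02da → match.

valid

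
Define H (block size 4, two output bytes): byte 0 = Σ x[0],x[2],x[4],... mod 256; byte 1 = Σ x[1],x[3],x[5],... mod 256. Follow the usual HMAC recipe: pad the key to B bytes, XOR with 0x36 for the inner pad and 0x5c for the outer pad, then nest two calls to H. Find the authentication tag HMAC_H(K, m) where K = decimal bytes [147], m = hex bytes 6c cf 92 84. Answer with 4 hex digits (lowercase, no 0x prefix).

0477

Key decimal bytes [147] = 93 is 1 byte ≤ B = 4; zero-pad to 4 bytes: K' = 93 00 00 00.
K' ⊕ ipad = a5 36 36 36.  K' ⊕ opad = cf 5c 5c 5c.
Inner input = (K'⊕ipad) ∥ m = a5 36 36 36 ∥ 6c cf 92 84.
Inner hash: even-index sum = 473 mod 256 = 217; odd-index sum = 447 mod 256 = 191 → d9 bf.
Outer input = (K'⊕opad) ∥ inner = cf 5c 5c 5c ∥ d9 bf.
Outer hash (tag): even-index sum = 516 mod 256 = 4; odd-index sum = 375 mod 256 = 119 → 04 77.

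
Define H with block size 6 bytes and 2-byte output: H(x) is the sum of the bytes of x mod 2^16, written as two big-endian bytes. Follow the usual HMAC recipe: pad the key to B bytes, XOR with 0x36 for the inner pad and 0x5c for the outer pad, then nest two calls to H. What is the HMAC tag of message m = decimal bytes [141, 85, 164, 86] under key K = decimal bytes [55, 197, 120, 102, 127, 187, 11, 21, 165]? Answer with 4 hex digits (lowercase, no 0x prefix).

Key decimal bytes [55, 197, 120, 102, 127, 187, 11, 21, 165] = 37 c5 78 66 7f bb 0b 15 a5 is 9 bytes > B = 6, so hash it first: H(key) = 03 d9, then zero-pad to 6 bytes: K' = 03 d9 00 00 00 00.
K' ⊕ ipad = 35 ef 36 36 36 36.  K' ⊕ opad = 5f 85 5c 5c 5c 5c.
Inner input = (K'⊕ipad) ∥ m = 35 ef 36 36 36 36 ∥ 8d 55 a4 56.
Inner hash: sum = 53+239+54+54+54+54+141+85+164+86 = 984 → 03 d8.
Outer input = (K'⊕opad) ∥ inner = 5f 85 5c 5c 5c 5c ∥ 03 d8.
Outer hash (tag): sum = 95+133+92+92+92+92+3+216 = 815 → 03 2f.

032f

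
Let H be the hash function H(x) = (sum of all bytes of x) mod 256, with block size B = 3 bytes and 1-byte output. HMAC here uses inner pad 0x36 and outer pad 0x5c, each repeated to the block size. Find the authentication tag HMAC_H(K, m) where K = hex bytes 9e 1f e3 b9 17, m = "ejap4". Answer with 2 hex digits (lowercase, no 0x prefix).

Key hex bytes 9e 1f e3 b9 17 is 5 bytes > B = 3, so hash it first: H(key) = 70, then zero-pad to 3 bytes: K' = 70 00 00.
K' ⊕ ipad = 46 36 36.  K' ⊕ opad = 2c 5c 5c.
Inner input = (K'⊕ipad) ∥ m = 46 36 36 ∥ 65 6a 61 70 34.
Inner hash: sum = 70+54+54+101+106+97+112+52 = 646; mod 256 = 134 → 86.
Outer input = (K'⊕opad) ∥ inner = 2c 5c 5c ∥ 86.
Outer hash (tag): sum = 44+92+92+134 = 362; mod 256 = 106 → 6a.

6a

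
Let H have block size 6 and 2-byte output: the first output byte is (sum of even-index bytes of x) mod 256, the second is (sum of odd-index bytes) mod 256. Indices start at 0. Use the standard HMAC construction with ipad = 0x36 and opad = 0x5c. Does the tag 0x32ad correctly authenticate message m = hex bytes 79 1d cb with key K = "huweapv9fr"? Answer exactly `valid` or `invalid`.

invalid

Key "huweapv9fr" = 68 75 77 65 61 70 76 39 66 72 is 10 bytes > B = 6, so hash it first: H(key) = 1c f5, then zero-pad to 6 bytes: K' = 1c f5 00 00 00 00.
K' ⊕ ipad = 2a c3 36 36 36 36; K' ⊕ opad = 40 a9 5c 5c 5c 5c.
Inner hash: even-index sum = 474 mod 256 = 218; odd-index sum = 332 mod 256 = 76 → da 4c.
Outer hash (recomputed tag): even-index sum = 466 mod 256 = 210; odd-index sum = 429 mod 256 = 173 → d2 ad.
Recomputed tag = d2ad; claimed = 32ad → mismatch.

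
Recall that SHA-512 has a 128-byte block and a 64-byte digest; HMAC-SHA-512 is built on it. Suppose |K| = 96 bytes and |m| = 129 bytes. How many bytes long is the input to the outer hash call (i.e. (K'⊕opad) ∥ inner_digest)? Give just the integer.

Key is 96 ≤ 128 bytes, zero-padded: |K'| = 128.
Outer input = (K'⊕opad) ∥ H(inner) → 128 + 64 = 192 bytes.

192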